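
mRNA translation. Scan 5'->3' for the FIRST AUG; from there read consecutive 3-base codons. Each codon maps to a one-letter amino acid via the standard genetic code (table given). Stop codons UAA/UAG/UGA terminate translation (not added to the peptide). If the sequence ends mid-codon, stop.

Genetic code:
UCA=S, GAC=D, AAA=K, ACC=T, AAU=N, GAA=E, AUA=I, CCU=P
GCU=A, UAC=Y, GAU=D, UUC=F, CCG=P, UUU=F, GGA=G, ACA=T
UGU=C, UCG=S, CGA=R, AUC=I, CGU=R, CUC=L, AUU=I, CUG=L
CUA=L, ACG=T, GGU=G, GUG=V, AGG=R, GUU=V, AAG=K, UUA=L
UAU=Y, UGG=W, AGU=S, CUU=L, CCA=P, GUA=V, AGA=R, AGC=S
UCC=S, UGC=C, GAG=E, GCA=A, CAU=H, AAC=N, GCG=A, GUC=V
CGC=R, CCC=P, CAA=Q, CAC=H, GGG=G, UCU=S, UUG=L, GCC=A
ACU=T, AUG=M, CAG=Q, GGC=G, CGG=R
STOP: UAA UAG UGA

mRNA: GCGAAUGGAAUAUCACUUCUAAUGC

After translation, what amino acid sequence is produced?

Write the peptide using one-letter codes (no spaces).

start AUG at pos 4
pos 4: AUG -> M; peptide=M
pos 7: GAA -> E; peptide=ME
pos 10: UAU -> Y; peptide=MEY
pos 13: CAC -> H; peptide=MEYH
pos 16: UUC -> F; peptide=MEYHF
pos 19: UAA -> STOP

Answer: MEYHF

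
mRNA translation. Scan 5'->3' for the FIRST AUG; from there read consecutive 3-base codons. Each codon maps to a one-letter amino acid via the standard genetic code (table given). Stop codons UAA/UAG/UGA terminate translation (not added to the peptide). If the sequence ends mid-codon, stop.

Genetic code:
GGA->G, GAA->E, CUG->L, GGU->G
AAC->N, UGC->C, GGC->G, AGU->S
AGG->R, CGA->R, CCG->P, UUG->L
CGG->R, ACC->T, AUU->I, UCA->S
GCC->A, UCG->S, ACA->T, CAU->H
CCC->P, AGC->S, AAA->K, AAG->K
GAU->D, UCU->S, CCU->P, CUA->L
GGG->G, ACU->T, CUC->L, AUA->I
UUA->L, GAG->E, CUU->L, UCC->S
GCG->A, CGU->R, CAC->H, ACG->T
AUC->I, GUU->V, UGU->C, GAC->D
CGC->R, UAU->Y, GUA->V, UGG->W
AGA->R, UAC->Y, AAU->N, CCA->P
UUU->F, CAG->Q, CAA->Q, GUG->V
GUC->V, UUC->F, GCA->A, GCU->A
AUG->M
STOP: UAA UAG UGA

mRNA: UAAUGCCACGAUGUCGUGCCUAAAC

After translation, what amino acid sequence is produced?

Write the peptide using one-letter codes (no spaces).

start AUG at pos 2
pos 2: AUG -> M; peptide=M
pos 5: CCA -> P; peptide=MP
pos 8: CGA -> R; peptide=MPR
pos 11: UGU -> C; peptide=MPRC
pos 14: CGU -> R; peptide=MPRCR
pos 17: GCC -> A; peptide=MPRCRA
pos 20: UAA -> STOP

Answer: MPRCRA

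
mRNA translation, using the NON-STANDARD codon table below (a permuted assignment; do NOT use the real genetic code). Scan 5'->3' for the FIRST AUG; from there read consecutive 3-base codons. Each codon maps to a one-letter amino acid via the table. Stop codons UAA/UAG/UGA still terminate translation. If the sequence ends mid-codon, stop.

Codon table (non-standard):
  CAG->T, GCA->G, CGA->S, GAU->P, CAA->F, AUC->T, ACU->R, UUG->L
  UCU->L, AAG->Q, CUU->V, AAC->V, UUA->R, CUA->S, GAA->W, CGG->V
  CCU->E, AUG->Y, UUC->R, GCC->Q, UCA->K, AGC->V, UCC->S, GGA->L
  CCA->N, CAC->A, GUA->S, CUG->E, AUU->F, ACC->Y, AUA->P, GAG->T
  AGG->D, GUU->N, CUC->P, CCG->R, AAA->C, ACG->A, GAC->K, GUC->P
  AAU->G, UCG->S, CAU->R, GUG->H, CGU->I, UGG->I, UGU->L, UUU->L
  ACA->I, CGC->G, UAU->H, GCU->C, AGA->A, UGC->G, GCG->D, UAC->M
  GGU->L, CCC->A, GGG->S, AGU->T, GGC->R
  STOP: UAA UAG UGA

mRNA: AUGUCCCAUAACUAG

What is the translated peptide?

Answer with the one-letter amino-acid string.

Answer: YSRV

Derivation:
start AUG at pos 0
pos 0: AUG -> Y; peptide=Y
pos 3: UCC -> S; peptide=YS
pos 6: CAU -> R; peptide=YSR
pos 9: AAC -> V; peptide=YSRV
pos 12: UAG -> STOP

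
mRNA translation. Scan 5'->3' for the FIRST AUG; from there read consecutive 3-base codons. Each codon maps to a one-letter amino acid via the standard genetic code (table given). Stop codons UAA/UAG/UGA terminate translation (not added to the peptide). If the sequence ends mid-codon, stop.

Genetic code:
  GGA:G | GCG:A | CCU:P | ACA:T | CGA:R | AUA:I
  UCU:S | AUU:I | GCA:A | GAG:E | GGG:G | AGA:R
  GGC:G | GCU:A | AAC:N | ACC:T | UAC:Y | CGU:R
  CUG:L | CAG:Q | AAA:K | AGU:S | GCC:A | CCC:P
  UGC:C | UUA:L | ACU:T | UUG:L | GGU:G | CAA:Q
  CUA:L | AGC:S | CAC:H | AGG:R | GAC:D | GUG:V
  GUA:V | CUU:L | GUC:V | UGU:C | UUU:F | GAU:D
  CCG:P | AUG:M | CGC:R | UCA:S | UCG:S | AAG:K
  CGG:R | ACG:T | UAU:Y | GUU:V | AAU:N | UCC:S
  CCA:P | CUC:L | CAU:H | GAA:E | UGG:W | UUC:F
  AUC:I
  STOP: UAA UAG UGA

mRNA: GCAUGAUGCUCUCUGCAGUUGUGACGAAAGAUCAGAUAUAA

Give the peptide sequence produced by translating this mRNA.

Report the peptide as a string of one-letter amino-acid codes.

start AUG at pos 2
pos 2: AUG -> M; peptide=M
pos 5: AUG -> M; peptide=MM
pos 8: CUC -> L; peptide=MML
pos 11: UCU -> S; peptide=MMLS
pos 14: GCA -> A; peptide=MMLSA
pos 17: GUU -> V; peptide=MMLSAV
pos 20: GUG -> V; peptide=MMLSAVV
pos 23: ACG -> T; peptide=MMLSAVVT
pos 26: AAA -> K; peptide=MMLSAVVTK
pos 29: GAU -> D; peptide=MMLSAVVTKD
pos 32: CAG -> Q; peptide=MMLSAVVTKDQ
pos 35: AUA -> I; peptide=MMLSAVVTKDQI
pos 38: UAA -> STOP

Answer: MMLSAVVTKDQI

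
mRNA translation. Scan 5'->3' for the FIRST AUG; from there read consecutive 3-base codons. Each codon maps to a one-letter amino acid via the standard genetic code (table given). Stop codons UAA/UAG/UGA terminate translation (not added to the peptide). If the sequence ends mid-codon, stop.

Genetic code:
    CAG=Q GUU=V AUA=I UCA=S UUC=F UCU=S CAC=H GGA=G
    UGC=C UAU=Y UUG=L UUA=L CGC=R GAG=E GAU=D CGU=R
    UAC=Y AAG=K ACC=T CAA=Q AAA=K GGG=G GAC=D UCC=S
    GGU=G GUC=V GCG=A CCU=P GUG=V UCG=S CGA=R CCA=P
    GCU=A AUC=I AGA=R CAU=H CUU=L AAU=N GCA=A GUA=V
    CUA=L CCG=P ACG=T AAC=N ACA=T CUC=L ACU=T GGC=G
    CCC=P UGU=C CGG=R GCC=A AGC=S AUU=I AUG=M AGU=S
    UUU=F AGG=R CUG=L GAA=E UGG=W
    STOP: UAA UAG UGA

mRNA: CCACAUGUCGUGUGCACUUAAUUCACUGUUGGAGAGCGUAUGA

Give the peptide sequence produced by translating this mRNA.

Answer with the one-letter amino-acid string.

Answer: MSCALNSLLESV

Derivation:
start AUG at pos 4
pos 4: AUG -> M; peptide=M
pos 7: UCG -> S; peptide=MS
pos 10: UGU -> C; peptide=MSC
pos 13: GCA -> A; peptide=MSCA
pos 16: CUU -> L; peptide=MSCAL
pos 19: AAU -> N; peptide=MSCALN
pos 22: UCA -> S; peptide=MSCALNS
pos 25: CUG -> L; peptide=MSCALNSL
pos 28: UUG -> L; peptide=MSCALNSLL
pos 31: GAG -> E; peptide=MSCALNSLLE
pos 34: AGC -> S; peptide=MSCALNSLLES
pos 37: GUA -> V; peptide=MSCALNSLLESV
pos 40: UGA -> STOP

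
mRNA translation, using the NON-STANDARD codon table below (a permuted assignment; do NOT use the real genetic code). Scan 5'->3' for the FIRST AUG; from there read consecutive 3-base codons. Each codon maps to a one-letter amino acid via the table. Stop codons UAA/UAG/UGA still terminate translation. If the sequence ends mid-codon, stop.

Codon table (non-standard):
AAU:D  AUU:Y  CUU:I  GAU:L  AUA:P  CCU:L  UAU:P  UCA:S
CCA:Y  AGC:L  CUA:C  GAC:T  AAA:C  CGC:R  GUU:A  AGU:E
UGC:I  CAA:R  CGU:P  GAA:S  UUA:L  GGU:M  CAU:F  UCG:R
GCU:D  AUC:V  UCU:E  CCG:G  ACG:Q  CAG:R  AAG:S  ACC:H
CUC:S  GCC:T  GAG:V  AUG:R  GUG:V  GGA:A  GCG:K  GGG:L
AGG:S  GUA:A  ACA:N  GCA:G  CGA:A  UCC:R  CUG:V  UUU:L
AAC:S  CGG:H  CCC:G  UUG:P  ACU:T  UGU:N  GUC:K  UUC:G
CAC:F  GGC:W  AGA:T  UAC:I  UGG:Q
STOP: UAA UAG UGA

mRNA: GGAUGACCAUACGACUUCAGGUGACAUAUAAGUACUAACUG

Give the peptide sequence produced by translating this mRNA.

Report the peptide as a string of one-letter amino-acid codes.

Answer: RHPAIRVNPSI

Derivation:
start AUG at pos 2
pos 2: AUG -> R; peptide=R
pos 5: ACC -> H; peptide=RH
pos 8: AUA -> P; peptide=RHP
pos 11: CGA -> A; peptide=RHPA
pos 14: CUU -> I; peptide=RHPAI
pos 17: CAG -> R; peptide=RHPAIR
pos 20: GUG -> V; peptide=RHPAIRV
pos 23: ACA -> N; peptide=RHPAIRVN
pos 26: UAU -> P; peptide=RHPAIRVNP
pos 29: AAG -> S; peptide=RHPAIRVNPS
pos 32: UAC -> I; peptide=RHPAIRVNPSI
pos 35: UAA -> STOP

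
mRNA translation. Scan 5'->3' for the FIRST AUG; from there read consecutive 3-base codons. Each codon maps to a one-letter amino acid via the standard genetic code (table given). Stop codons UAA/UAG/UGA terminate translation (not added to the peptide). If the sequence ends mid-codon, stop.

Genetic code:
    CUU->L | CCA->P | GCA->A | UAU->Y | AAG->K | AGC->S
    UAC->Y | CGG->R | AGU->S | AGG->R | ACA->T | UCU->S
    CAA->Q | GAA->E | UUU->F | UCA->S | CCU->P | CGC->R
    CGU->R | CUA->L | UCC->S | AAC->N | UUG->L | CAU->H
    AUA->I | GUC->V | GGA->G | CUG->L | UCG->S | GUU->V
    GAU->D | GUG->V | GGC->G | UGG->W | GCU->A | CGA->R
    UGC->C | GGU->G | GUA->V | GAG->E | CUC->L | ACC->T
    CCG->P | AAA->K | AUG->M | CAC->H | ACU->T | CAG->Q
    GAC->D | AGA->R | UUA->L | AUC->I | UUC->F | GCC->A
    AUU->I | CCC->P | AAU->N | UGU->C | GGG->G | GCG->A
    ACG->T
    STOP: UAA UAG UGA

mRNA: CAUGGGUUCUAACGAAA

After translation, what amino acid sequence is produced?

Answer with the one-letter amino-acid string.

start AUG at pos 1
pos 1: AUG -> M; peptide=M
pos 4: GGU -> G; peptide=MG
pos 7: UCU -> S; peptide=MGS
pos 10: AAC -> N; peptide=MGSN
pos 13: GAA -> E; peptide=MGSNE
pos 16: only 1 nt remain (<3), stop (end of mRNA)

Answer: MGSNE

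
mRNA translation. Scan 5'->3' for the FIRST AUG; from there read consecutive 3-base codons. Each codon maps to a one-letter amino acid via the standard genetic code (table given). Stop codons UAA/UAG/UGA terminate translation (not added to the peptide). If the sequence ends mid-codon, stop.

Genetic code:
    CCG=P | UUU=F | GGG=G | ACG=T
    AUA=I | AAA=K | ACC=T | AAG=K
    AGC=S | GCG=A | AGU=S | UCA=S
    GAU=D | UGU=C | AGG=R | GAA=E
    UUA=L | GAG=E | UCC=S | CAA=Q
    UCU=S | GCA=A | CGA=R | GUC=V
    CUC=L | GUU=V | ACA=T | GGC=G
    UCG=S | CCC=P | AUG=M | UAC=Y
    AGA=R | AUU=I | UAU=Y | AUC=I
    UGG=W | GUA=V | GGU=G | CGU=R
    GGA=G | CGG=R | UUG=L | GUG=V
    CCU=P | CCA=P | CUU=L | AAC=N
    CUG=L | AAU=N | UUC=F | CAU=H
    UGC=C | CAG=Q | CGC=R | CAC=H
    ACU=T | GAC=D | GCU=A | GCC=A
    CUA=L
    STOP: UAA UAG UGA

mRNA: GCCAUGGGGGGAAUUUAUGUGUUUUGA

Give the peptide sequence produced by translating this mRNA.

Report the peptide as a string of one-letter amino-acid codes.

Answer: MGGIYVF

Derivation:
start AUG at pos 3
pos 3: AUG -> M; peptide=M
pos 6: GGG -> G; peptide=MG
pos 9: GGA -> G; peptide=MGG
pos 12: AUU -> I; peptide=MGGI
pos 15: UAU -> Y; peptide=MGGIY
pos 18: GUG -> V; peptide=MGGIYV
pos 21: UUU -> F; peptide=MGGIYVF
pos 24: UGA -> STOP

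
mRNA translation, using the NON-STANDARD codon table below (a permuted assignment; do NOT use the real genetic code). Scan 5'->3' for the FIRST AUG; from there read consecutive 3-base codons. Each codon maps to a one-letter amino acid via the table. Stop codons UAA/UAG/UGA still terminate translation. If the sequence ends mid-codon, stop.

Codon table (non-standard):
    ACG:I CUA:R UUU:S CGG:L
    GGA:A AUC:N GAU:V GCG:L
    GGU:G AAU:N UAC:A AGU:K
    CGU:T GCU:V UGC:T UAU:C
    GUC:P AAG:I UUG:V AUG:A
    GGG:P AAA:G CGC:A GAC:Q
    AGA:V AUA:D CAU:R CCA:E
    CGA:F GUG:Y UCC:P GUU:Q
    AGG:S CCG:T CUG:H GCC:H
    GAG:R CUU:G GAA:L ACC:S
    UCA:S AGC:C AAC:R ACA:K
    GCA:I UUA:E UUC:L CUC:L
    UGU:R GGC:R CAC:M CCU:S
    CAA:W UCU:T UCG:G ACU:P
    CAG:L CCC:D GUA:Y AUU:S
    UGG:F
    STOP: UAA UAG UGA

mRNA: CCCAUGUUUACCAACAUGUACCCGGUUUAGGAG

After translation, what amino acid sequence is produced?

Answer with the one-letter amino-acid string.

start AUG at pos 3
pos 3: AUG -> A; peptide=A
pos 6: UUU -> S; peptide=AS
pos 9: ACC -> S; peptide=ASS
pos 12: AAC -> R; peptide=ASSR
pos 15: AUG -> A; peptide=ASSRA
pos 18: UAC -> A; peptide=ASSRAA
pos 21: CCG -> T; peptide=ASSRAAT
pos 24: GUU -> Q; peptide=ASSRAATQ
pos 27: UAG -> STOP

Answer: ASSRAATQ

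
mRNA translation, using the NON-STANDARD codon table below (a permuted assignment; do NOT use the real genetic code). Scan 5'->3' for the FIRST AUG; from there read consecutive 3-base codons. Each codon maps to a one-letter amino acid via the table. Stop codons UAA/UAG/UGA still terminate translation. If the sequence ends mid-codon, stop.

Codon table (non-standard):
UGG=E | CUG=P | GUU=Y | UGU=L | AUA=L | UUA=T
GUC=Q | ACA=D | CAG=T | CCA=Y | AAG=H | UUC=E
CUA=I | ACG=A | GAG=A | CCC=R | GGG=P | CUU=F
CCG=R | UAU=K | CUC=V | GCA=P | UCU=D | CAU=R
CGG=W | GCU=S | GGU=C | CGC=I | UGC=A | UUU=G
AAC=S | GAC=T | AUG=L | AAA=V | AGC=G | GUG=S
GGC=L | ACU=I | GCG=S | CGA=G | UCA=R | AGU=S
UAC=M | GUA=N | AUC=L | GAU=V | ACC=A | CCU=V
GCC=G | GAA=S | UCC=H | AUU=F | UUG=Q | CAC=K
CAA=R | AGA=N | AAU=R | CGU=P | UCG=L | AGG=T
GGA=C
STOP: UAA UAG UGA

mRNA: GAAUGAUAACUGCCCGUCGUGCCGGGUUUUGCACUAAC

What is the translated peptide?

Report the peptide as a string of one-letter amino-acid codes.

start AUG at pos 2
pos 2: AUG -> L; peptide=L
pos 5: AUA -> L; peptide=LL
pos 8: ACU -> I; peptide=LLI
pos 11: GCC -> G; peptide=LLIG
pos 14: CGU -> P; peptide=LLIGP
pos 17: CGU -> P; peptide=LLIGPP
pos 20: GCC -> G; peptide=LLIGPPG
pos 23: GGG -> P; peptide=LLIGPPGP
pos 26: UUU -> G; peptide=LLIGPPGPG
pos 29: UGC -> A; peptide=LLIGPPGPGA
pos 32: ACU -> I; peptide=LLIGPPGPGAI
pos 35: AAC -> S; peptide=LLIGPPGPGAIS
pos 38: only 0 nt remain (<3), stop (end of mRNA)

Answer: LLIGPPGPGAIS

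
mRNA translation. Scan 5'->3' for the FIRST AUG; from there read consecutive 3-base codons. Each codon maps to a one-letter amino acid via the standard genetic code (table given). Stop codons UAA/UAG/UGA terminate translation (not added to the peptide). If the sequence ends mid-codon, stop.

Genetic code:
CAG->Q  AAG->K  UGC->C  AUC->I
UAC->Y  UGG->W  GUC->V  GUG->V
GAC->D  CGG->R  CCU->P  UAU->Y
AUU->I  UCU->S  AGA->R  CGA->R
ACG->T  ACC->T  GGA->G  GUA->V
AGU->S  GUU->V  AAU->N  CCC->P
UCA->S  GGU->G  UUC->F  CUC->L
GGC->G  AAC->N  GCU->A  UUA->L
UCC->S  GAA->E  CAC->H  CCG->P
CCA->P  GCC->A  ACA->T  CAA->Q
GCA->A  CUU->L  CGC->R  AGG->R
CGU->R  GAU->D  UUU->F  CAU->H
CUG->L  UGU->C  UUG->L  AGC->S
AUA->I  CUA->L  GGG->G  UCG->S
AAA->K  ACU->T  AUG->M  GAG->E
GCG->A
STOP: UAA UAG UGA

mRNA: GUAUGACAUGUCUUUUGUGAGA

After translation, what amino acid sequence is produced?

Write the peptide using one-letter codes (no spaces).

start AUG at pos 2
pos 2: AUG -> M; peptide=M
pos 5: ACA -> T; peptide=MT
pos 8: UGU -> C; peptide=MTC
pos 11: CUU -> L; peptide=MTCL
pos 14: UUG -> L; peptide=MTCLL
pos 17: UGA -> STOP

Answer: MTCLL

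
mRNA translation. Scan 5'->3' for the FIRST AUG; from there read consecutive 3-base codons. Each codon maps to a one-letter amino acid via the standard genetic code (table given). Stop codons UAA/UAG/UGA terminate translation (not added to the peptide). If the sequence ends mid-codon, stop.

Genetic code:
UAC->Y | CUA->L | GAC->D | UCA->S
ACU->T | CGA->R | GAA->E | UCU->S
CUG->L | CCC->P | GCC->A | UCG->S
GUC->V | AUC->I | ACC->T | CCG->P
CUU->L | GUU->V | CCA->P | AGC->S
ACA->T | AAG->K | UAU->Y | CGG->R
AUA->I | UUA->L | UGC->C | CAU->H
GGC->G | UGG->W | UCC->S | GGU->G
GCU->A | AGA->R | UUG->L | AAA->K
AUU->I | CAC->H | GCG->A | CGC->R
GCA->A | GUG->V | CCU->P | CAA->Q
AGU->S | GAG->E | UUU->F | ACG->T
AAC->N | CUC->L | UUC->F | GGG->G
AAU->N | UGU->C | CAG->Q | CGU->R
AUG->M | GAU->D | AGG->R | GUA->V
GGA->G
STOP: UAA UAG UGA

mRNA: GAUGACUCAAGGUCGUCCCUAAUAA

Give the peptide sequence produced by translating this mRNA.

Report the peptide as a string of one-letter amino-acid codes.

Answer: MTQGRP

Derivation:
start AUG at pos 1
pos 1: AUG -> M; peptide=M
pos 4: ACU -> T; peptide=MT
pos 7: CAA -> Q; peptide=MTQ
pos 10: GGU -> G; peptide=MTQG
pos 13: CGU -> R; peptide=MTQGR
pos 16: CCC -> P; peptide=MTQGRP
pos 19: UAA -> STOP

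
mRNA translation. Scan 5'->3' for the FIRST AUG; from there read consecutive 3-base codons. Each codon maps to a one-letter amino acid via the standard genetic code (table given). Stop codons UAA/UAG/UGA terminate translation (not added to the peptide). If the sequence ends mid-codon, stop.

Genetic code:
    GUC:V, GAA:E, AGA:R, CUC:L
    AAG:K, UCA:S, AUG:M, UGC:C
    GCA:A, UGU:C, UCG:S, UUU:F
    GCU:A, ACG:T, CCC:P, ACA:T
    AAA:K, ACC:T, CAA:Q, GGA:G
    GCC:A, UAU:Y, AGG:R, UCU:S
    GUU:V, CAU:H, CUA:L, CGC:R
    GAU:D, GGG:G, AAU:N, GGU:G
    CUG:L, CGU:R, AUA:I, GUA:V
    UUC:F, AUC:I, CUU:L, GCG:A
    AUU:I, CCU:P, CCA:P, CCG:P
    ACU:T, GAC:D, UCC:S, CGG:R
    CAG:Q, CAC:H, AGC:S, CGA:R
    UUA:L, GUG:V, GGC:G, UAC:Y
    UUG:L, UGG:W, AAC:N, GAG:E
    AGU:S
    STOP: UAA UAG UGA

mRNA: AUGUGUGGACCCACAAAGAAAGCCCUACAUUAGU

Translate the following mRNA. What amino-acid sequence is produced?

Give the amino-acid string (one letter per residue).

Answer: MCGPTKKALH

Derivation:
start AUG at pos 0
pos 0: AUG -> M; peptide=M
pos 3: UGU -> C; peptide=MC
pos 6: GGA -> G; peptide=MCG
pos 9: CCC -> P; peptide=MCGP
pos 12: ACA -> T; peptide=MCGPT
pos 15: AAG -> K; peptide=MCGPTK
pos 18: AAA -> K; peptide=MCGPTKK
pos 21: GCC -> A; peptide=MCGPTKKA
pos 24: CUA -> L; peptide=MCGPTKKAL
pos 27: CAU -> H; peptide=MCGPTKKALH
pos 30: UAG -> STOP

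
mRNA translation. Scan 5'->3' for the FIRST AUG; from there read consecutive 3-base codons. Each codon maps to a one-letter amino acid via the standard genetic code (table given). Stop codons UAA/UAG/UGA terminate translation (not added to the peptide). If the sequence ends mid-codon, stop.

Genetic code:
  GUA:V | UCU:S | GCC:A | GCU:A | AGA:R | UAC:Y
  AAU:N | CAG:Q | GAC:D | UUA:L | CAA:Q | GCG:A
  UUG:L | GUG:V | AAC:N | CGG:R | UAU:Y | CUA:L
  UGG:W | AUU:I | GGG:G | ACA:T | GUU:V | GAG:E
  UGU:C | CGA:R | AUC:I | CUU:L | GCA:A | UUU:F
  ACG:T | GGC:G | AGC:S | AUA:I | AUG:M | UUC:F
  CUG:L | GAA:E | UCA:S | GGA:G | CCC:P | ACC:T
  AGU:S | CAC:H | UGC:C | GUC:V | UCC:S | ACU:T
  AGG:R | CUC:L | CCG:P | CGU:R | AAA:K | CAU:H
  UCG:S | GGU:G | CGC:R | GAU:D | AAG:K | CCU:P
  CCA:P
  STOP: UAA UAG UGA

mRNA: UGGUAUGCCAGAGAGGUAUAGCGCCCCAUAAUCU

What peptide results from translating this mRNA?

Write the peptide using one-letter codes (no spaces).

start AUG at pos 4
pos 4: AUG -> M; peptide=M
pos 7: CCA -> P; peptide=MP
pos 10: GAG -> E; peptide=MPE
pos 13: AGG -> R; peptide=MPER
pos 16: UAU -> Y; peptide=MPERY
pos 19: AGC -> S; peptide=MPERYS
pos 22: GCC -> A; peptide=MPERYSA
pos 25: CCA -> P; peptide=MPERYSAP
pos 28: UAA -> STOP

Answer: MPERYSAP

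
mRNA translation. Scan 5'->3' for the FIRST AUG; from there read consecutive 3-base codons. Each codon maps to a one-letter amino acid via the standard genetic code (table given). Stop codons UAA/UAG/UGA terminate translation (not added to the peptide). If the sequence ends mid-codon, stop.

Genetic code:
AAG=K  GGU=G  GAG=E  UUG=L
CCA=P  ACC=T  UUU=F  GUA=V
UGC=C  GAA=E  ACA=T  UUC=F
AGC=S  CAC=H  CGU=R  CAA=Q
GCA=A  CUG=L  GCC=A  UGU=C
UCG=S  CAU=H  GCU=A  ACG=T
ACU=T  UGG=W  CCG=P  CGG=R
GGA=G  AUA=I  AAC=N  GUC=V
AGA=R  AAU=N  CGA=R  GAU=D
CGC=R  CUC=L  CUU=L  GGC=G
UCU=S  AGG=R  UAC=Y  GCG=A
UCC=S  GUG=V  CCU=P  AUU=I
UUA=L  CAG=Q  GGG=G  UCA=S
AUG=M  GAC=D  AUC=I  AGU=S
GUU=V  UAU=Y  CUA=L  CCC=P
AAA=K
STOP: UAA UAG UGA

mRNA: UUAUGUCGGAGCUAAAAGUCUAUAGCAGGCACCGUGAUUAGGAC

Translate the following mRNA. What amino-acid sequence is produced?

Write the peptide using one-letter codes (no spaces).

start AUG at pos 2
pos 2: AUG -> M; peptide=M
pos 5: UCG -> S; peptide=MS
pos 8: GAG -> E; peptide=MSE
pos 11: CUA -> L; peptide=MSEL
pos 14: AAA -> K; peptide=MSELK
pos 17: GUC -> V; peptide=MSELKV
pos 20: UAU -> Y; peptide=MSELKVY
pos 23: AGC -> S; peptide=MSELKVYS
pos 26: AGG -> R; peptide=MSELKVYSR
pos 29: CAC -> H; peptide=MSELKVYSRH
pos 32: CGU -> R; peptide=MSELKVYSRHR
pos 35: GAU -> D; peptide=MSELKVYSRHRD
pos 38: UAG -> STOP

Answer: MSELKVYSRHRD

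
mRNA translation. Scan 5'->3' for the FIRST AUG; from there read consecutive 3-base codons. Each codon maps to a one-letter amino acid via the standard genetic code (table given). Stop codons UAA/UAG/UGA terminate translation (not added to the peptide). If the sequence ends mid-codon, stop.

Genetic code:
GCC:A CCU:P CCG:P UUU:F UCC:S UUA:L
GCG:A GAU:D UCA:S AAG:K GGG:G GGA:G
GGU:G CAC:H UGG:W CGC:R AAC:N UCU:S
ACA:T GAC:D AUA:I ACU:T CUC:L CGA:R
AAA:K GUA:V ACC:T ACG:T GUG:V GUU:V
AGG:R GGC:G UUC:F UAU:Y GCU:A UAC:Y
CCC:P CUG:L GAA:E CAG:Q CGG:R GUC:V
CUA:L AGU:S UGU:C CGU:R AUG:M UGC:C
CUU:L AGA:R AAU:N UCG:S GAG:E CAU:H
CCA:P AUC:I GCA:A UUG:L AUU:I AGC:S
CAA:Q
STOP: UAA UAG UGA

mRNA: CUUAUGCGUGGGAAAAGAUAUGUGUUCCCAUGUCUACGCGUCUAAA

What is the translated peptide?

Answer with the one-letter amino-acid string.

Answer: MRGKRYVFPCLRV

Derivation:
start AUG at pos 3
pos 3: AUG -> M; peptide=M
pos 6: CGU -> R; peptide=MR
pos 9: GGG -> G; peptide=MRG
pos 12: AAA -> K; peptide=MRGK
pos 15: AGA -> R; peptide=MRGKR
pos 18: UAU -> Y; peptide=MRGKRY
pos 21: GUG -> V; peptide=MRGKRYV
pos 24: UUC -> F; peptide=MRGKRYVF
pos 27: CCA -> P; peptide=MRGKRYVFP
pos 30: UGU -> C; peptide=MRGKRYVFPC
pos 33: CUA -> L; peptide=MRGKRYVFPCL
pos 36: CGC -> R; peptide=MRGKRYVFPCLR
pos 39: GUC -> V; peptide=MRGKRYVFPCLRV
pos 42: UAA -> STOP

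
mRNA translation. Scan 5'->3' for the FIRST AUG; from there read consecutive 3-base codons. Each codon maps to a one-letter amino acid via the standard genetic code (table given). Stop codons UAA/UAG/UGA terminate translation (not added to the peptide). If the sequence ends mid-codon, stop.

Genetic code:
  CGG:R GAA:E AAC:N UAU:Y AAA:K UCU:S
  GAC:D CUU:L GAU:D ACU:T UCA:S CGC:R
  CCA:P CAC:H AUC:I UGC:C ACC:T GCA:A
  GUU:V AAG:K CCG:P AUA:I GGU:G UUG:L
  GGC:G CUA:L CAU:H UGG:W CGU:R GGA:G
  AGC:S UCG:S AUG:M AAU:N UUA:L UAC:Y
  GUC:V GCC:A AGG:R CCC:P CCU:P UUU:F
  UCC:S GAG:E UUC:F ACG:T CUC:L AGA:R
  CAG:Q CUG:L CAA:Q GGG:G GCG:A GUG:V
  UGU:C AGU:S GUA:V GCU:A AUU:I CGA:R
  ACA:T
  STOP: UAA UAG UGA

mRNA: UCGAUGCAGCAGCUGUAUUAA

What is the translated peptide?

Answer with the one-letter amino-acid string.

start AUG at pos 3
pos 3: AUG -> M; peptide=M
pos 6: CAG -> Q; peptide=MQ
pos 9: CAG -> Q; peptide=MQQ
pos 12: CUG -> L; peptide=MQQL
pos 15: UAU -> Y; peptide=MQQLY
pos 18: UAA -> STOP

Answer: MQQLY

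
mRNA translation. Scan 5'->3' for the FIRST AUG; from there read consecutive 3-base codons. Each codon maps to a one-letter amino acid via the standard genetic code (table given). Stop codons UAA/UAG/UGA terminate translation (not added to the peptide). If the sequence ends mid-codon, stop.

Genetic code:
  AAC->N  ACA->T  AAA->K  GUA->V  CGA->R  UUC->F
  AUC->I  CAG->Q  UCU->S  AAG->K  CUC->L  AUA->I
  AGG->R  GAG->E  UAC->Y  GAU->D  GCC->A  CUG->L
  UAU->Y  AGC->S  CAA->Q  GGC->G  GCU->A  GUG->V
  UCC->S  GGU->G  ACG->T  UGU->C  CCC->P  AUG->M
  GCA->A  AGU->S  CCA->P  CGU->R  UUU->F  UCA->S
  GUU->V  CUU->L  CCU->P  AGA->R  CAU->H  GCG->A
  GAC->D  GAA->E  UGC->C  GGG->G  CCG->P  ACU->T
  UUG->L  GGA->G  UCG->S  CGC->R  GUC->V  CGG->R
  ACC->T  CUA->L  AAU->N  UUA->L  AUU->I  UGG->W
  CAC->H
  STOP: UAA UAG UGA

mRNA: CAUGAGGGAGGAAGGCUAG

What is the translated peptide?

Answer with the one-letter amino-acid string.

start AUG at pos 1
pos 1: AUG -> M; peptide=M
pos 4: AGG -> R; peptide=MR
pos 7: GAG -> E; peptide=MRE
pos 10: GAA -> E; peptide=MREE
pos 13: GGC -> G; peptide=MREEG
pos 16: UAG -> STOP

Answer: MREEG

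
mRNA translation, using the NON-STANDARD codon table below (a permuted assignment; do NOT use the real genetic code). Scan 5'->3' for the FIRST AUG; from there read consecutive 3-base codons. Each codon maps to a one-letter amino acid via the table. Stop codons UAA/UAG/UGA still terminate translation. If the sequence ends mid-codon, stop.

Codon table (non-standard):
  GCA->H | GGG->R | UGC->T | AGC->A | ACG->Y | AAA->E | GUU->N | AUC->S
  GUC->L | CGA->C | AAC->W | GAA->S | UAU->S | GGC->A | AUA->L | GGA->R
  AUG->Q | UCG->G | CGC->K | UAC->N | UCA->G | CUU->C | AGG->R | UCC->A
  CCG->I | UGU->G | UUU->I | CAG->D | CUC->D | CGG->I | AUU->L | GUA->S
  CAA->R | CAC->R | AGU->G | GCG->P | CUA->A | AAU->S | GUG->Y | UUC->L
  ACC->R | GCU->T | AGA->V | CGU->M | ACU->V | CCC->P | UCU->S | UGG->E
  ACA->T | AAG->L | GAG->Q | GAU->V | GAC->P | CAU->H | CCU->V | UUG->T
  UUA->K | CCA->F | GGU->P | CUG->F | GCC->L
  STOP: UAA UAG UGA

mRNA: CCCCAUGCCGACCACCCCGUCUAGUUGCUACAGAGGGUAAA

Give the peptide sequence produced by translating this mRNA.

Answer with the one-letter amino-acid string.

start AUG at pos 4
pos 4: AUG -> Q; peptide=Q
pos 7: CCG -> I; peptide=QI
pos 10: ACC -> R; peptide=QIR
pos 13: ACC -> R; peptide=QIRR
pos 16: CCG -> I; peptide=QIRRI
pos 19: UCU -> S; peptide=QIRRIS
pos 22: AGU -> G; peptide=QIRRISG
pos 25: UGC -> T; peptide=QIRRISGT
pos 28: UAC -> N; peptide=QIRRISGTN
pos 31: AGA -> V; peptide=QIRRISGTNV
pos 34: GGG -> R; peptide=QIRRISGTNVR
pos 37: UAA -> STOP

Answer: QIRRISGTNVR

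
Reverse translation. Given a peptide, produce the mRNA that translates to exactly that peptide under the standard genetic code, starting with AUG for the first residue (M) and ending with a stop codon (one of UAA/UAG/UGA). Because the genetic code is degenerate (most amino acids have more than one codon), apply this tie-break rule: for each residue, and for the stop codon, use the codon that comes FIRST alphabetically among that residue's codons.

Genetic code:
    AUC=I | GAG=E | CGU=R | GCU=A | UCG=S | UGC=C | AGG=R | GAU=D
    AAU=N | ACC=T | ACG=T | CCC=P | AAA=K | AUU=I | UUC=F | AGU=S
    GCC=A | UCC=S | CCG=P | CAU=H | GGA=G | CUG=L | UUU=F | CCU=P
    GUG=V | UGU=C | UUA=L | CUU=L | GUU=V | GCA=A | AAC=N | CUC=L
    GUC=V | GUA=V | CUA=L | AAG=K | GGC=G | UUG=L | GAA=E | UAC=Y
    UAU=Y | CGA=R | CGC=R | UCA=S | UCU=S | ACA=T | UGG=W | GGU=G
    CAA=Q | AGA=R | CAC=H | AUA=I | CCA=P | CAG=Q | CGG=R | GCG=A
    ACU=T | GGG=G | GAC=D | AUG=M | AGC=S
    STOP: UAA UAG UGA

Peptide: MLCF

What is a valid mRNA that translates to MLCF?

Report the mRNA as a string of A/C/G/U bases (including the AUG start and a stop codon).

residue 1: M -> AUG (start codon)
residue 2: L codons sorted = CUA,CUC,CUG,CUU,UUA,UUG -> pick first = CUA
residue 3: C codons sorted = UGC,UGU -> pick first = UGC
residue 4: F codons sorted = UUC,UUU -> pick first = UUC
terminator: stop codons sorted = UAA,UAG,UGA -> pick first = UAA

Answer: mRNA: AUGCUAUGCUUCUAA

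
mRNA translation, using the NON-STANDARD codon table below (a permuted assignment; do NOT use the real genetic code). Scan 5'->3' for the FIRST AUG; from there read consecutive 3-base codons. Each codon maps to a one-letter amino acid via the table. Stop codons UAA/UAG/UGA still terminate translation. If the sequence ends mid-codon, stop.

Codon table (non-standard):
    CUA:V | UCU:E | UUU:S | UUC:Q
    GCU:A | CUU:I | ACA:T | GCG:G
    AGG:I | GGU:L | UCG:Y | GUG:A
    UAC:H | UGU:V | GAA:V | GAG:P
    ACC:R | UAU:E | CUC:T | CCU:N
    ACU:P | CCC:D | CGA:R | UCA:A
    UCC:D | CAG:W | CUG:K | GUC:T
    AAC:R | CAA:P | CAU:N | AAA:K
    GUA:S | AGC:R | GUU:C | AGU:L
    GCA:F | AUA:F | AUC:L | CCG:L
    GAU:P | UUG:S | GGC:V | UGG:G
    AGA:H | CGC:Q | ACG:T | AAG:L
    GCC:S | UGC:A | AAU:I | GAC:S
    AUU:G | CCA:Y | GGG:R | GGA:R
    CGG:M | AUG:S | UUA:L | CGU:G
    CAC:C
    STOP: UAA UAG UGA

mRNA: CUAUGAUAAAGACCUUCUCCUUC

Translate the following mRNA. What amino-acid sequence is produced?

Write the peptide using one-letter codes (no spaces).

Answer: SFLRQDQ

Derivation:
start AUG at pos 2
pos 2: AUG -> S; peptide=S
pos 5: AUA -> F; peptide=SF
pos 8: AAG -> L; peptide=SFL
pos 11: ACC -> R; peptide=SFLR
pos 14: UUC -> Q; peptide=SFLRQ
pos 17: UCC -> D; peptide=SFLRQD
pos 20: UUC -> Q; peptide=SFLRQDQ
pos 23: only 0 nt remain (<3), stop (end of mRNA)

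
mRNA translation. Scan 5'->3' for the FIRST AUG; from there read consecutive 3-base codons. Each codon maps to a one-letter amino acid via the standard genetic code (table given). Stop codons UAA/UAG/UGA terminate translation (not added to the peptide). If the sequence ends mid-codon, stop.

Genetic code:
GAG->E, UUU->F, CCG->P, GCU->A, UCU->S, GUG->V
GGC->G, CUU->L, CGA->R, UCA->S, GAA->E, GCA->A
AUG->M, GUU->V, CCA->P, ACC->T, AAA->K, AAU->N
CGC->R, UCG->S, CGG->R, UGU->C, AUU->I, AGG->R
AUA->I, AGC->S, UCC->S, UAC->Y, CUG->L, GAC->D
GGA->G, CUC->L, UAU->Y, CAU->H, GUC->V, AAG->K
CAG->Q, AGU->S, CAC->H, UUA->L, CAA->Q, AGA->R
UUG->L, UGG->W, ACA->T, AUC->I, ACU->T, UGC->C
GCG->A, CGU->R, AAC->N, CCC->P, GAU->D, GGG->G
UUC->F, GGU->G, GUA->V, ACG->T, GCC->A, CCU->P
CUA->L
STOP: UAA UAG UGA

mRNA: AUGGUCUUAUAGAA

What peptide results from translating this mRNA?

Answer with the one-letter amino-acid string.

start AUG at pos 0
pos 0: AUG -> M; peptide=M
pos 3: GUC -> V; peptide=MV
pos 6: UUA -> L; peptide=MVL
pos 9: UAG -> STOP

Answer: MVL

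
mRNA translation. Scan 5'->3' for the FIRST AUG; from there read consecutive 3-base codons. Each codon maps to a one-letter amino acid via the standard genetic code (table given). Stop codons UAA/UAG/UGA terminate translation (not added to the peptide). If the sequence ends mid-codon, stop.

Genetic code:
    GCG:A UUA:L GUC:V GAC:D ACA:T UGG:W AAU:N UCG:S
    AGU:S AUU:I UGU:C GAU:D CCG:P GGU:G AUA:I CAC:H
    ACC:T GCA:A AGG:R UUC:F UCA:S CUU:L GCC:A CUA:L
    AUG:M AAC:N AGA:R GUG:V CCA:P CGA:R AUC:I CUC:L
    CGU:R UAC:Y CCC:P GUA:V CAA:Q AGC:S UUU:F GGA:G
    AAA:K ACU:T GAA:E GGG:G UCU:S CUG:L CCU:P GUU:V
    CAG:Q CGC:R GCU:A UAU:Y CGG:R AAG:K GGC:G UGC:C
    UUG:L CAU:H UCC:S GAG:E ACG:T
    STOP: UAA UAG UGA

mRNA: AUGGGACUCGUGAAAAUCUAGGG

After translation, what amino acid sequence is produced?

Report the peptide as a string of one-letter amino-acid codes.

start AUG at pos 0
pos 0: AUG -> M; peptide=M
pos 3: GGA -> G; peptide=MG
pos 6: CUC -> L; peptide=MGL
pos 9: GUG -> V; peptide=MGLV
pos 12: AAA -> K; peptide=MGLVK
pos 15: AUC -> I; peptide=MGLVKI
pos 18: UAG -> STOP

Answer: MGLVKI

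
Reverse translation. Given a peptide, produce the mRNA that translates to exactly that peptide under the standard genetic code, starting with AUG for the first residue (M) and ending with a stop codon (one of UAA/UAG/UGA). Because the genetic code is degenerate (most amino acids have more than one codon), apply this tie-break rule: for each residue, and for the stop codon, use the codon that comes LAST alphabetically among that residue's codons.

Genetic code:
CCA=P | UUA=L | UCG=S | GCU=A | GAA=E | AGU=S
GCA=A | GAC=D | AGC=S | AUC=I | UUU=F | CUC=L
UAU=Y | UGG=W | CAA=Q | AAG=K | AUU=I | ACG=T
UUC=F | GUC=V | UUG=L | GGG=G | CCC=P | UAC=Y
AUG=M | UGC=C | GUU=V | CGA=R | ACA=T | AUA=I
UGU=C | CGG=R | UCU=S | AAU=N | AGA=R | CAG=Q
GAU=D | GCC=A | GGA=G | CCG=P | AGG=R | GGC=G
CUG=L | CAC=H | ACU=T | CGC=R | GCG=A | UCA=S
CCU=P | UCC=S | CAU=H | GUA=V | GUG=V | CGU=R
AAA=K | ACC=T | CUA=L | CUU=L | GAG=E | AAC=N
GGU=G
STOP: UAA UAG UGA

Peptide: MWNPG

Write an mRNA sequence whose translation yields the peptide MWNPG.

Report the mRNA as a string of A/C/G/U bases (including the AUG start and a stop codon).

Answer: mRNA: AUGUGGAAUCCUGGUUGA

Derivation:
residue 1: M -> AUG (start codon)
residue 2: W -> UGG (only codon)
residue 3: N codons sorted = AAC,AAU -> pick last = AAU
residue 4: P codons sorted = CCA,CCC,CCG,CCU -> pick last = CCU
residue 5: G codons sorted = GGA,GGC,GGG,GGU -> pick last = GGU
terminator: stop codons sorted = UAA,UAG,UGA -> pick last = UGA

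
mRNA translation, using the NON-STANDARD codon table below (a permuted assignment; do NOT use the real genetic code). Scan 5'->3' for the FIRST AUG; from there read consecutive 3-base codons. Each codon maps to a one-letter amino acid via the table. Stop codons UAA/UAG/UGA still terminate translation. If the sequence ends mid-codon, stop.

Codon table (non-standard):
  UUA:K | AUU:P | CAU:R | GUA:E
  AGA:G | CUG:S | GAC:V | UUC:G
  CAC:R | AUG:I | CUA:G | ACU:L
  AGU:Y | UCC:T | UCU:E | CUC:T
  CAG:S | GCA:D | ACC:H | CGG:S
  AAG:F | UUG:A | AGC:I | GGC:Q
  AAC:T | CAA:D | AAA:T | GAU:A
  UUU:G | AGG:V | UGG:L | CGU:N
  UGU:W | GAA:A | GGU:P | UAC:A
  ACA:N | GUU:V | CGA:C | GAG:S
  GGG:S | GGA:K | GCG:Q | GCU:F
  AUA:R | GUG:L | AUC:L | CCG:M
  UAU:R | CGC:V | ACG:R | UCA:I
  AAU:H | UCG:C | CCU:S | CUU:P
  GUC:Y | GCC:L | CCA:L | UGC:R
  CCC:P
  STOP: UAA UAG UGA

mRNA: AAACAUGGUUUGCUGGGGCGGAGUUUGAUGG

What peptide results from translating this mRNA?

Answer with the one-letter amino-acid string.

start AUG at pos 4
pos 4: AUG -> I; peptide=I
pos 7: GUU -> V; peptide=IV
pos 10: UGC -> R; peptide=IVR
pos 13: UGG -> L; peptide=IVRL
pos 16: GGC -> Q; peptide=IVRLQ
pos 19: GGA -> K; peptide=IVRLQK
pos 22: GUU -> V; peptide=IVRLQKV
pos 25: UGA -> STOP

Answer: IVRLQKV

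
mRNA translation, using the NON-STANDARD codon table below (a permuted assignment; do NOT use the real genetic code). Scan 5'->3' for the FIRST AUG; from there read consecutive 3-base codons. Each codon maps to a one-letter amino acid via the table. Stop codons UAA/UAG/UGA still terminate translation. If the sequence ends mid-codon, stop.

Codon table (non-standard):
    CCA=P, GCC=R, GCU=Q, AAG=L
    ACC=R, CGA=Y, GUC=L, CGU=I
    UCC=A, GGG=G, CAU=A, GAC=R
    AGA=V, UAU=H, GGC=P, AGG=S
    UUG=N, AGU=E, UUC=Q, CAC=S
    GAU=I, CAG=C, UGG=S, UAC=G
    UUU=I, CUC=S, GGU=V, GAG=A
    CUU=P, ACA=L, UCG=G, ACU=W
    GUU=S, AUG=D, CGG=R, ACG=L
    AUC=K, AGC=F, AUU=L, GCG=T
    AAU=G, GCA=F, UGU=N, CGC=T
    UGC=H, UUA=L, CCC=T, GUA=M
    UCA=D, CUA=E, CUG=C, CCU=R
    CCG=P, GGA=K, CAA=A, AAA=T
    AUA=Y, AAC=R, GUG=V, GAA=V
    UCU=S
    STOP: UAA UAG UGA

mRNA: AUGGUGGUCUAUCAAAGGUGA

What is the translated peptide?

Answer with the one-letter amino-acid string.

Answer: DVLHAS

Derivation:
start AUG at pos 0
pos 0: AUG -> D; peptide=D
pos 3: GUG -> V; peptide=DV
pos 6: GUC -> L; peptide=DVL
pos 9: UAU -> H; peptide=DVLH
pos 12: CAA -> A; peptide=DVLHA
pos 15: AGG -> S; peptide=DVLHAS
pos 18: UGA -> STOP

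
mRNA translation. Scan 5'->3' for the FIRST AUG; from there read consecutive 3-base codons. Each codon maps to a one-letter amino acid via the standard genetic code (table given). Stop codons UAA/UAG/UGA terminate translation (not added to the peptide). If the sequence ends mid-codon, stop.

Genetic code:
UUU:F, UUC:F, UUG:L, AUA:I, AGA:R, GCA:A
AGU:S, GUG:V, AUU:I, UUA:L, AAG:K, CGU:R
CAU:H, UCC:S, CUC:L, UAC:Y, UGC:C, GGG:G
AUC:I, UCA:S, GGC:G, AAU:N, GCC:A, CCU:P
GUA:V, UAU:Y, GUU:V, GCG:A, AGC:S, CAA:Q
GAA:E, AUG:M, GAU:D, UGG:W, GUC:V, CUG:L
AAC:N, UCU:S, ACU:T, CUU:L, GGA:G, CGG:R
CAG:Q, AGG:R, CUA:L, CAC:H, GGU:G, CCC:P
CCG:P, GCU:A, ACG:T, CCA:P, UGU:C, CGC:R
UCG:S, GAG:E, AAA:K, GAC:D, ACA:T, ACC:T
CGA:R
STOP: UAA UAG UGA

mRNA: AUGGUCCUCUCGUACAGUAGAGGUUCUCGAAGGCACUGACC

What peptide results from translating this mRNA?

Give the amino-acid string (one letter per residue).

Answer: MVLSYSRGSRRH

Derivation:
start AUG at pos 0
pos 0: AUG -> M; peptide=M
pos 3: GUC -> V; peptide=MV
pos 6: CUC -> L; peptide=MVL
pos 9: UCG -> S; peptide=MVLS
pos 12: UAC -> Y; peptide=MVLSY
pos 15: AGU -> S; peptide=MVLSYS
pos 18: AGA -> R; peptide=MVLSYSR
pos 21: GGU -> G; peptide=MVLSYSRG
pos 24: UCU -> S; peptide=MVLSYSRGS
pos 27: CGA -> R; peptide=MVLSYSRGSR
pos 30: AGG -> R; peptide=MVLSYSRGSRR
pos 33: CAC -> H; peptide=MVLSYSRGSRRH
pos 36: UGA -> STOP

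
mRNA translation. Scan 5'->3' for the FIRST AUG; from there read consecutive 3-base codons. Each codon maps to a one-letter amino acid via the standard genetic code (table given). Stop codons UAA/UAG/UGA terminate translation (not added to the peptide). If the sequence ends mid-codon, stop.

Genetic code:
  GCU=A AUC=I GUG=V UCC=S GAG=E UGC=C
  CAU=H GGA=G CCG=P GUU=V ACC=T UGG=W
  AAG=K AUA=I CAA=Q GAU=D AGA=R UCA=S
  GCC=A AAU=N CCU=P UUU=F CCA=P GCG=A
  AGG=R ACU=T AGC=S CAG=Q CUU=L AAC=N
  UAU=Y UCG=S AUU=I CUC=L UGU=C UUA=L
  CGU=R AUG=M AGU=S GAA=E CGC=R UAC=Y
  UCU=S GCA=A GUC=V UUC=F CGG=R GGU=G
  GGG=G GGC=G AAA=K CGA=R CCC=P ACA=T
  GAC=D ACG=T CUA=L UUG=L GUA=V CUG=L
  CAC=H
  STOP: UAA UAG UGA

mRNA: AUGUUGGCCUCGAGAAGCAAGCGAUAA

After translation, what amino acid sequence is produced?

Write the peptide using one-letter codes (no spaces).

Answer: MLASRSKR

Derivation:
start AUG at pos 0
pos 0: AUG -> M; peptide=M
pos 3: UUG -> L; peptide=ML
pos 6: GCC -> A; peptide=MLA
pos 9: UCG -> S; peptide=MLAS
pos 12: AGA -> R; peptide=MLASR
pos 15: AGC -> S; peptide=MLASRS
pos 18: AAG -> K; peptide=MLASRSK
pos 21: CGA -> R; peptide=MLASRSKR
pos 24: UAA -> STOP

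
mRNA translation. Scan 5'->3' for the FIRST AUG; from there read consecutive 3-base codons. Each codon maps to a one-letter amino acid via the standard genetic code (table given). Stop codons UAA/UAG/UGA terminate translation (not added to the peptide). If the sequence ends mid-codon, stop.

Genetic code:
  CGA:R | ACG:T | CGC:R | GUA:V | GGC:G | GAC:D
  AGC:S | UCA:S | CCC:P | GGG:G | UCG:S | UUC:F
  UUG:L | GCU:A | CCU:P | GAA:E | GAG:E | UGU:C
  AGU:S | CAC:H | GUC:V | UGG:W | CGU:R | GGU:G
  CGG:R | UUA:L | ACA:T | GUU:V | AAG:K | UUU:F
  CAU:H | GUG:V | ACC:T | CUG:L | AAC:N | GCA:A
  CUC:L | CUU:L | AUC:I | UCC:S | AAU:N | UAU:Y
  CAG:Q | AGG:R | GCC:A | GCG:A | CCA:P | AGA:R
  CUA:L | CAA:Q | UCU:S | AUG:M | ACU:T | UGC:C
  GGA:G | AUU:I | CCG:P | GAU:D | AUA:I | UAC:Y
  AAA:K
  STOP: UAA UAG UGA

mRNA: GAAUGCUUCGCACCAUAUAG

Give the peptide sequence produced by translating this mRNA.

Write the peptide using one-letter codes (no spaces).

Answer: MLRTI

Derivation:
start AUG at pos 2
pos 2: AUG -> M; peptide=M
pos 5: CUU -> L; peptide=ML
pos 8: CGC -> R; peptide=MLR
pos 11: ACC -> T; peptide=MLRT
pos 14: AUA -> I; peptide=MLRTI
pos 17: UAG -> STOP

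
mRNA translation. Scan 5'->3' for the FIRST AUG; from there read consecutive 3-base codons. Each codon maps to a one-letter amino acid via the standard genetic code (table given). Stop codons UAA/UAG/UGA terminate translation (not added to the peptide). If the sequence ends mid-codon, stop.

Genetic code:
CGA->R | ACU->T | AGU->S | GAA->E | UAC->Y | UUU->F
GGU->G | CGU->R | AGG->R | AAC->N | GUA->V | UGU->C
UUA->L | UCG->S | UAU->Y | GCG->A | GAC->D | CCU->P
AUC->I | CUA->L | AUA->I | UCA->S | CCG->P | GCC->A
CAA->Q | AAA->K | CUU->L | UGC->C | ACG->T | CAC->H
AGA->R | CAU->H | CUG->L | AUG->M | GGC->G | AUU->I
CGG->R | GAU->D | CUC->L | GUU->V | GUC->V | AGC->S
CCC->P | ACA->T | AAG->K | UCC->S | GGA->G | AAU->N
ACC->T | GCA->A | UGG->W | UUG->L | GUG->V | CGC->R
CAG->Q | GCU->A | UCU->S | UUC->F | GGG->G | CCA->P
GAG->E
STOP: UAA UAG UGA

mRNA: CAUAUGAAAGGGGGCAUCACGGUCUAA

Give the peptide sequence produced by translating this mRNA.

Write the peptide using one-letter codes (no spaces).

Answer: MKGGITV

Derivation:
start AUG at pos 3
pos 3: AUG -> M; peptide=M
pos 6: AAA -> K; peptide=MK
pos 9: GGG -> G; peptide=MKG
pos 12: GGC -> G; peptide=MKGG
pos 15: AUC -> I; peptide=MKGGI
pos 18: ACG -> T; peptide=MKGGIT
pos 21: GUC -> V; peptide=MKGGITV
pos 24: UAA -> STOP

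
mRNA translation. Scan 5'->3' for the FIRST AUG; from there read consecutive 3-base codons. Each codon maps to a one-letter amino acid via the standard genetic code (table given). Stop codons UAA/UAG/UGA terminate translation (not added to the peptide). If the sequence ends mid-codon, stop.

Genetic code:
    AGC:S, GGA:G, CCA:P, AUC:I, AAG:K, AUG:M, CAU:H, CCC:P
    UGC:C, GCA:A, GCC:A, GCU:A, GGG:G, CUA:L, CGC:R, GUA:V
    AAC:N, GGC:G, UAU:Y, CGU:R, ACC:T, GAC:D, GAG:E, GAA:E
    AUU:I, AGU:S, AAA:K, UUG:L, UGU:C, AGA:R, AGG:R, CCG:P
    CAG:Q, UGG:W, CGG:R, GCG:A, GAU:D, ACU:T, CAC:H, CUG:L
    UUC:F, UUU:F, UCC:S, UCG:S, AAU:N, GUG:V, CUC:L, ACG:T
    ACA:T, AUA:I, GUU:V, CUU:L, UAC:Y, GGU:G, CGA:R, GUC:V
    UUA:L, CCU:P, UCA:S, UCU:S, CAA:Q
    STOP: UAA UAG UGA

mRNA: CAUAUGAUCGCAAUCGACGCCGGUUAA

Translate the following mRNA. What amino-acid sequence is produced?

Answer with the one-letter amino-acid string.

start AUG at pos 3
pos 3: AUG -> M; peptide=M
pos 6: AUC -> I; peptide=MI
pos 9: GCA -> A; peptide=MIA
pos 12: AUC -> I; peptide=MIAI
pos 15: GAC -> D; peptide=MIAID
pos 18: GCC -> A; peptide=MIAIDA
pos 21: GGU -> G; peptide=MIAIDAG
pos 24: UAA -> STOP

Answer: MIAIDAG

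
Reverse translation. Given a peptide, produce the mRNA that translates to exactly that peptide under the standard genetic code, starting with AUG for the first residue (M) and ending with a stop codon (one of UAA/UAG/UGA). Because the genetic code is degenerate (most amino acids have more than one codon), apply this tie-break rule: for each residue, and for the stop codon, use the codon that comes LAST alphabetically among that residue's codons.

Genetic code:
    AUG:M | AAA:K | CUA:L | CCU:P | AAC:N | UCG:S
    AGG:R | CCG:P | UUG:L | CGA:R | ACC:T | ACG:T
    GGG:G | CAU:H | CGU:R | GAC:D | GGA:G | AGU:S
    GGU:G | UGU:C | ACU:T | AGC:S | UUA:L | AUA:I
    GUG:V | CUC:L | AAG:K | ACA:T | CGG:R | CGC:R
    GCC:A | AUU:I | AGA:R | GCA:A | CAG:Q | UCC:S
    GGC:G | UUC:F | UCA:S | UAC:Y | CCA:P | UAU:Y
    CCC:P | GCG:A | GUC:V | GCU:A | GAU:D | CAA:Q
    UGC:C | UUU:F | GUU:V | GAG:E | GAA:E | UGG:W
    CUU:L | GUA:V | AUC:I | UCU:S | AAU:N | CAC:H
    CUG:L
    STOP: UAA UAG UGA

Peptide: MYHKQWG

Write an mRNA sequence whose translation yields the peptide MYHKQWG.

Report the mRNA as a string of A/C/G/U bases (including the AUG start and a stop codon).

Answer: mRNA: AUGUAUCAUAAGCAGUGGGGUUGA

Derivation:
residue 1: M -> AUG (start codon)
residue 2: Y codons sorted = UAC,UAU -> pick last = UAU
residue 3: H codons sorted = CAC,CAU -> pick last = CAU
residue 4: K codons sorted = AAA,AAG -> pick last = AAG
residue 5: Q codons sorted = CAA,CAG -> pick last = CAG
residue 6: W -> UGG (only codon)
residue 7: G codons sorted = GGA,GGC,GGG,GGU -> pick last = GGU
terminator: stop codons sorted = UAA,UAG,UGA -> pick last = UGA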